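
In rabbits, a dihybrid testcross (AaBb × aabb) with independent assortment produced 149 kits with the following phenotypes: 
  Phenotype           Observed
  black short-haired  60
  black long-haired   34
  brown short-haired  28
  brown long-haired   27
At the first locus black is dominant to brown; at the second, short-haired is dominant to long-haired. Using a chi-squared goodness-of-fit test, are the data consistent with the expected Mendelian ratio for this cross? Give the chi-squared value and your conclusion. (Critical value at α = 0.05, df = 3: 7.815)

19.295; not consistent

A dihybrid testcross with independent assortment gives a 1:1:1:1 ratio.
The 1:1:1:1 ratio has 4 parts, so with N = 149 the expected counts are:
  black short-haired: 149 × 1/4 = 37.25
  black long-haired: 149 × 1/4 = 37.25
  brown short-haired: 149 × 1/4 = 37.25
  brown long-haired: 149 × 1/4 = 37.25
χ² = Σ (O − E)² / E
  black short-haired: (60 − 37.25)² / 37.25 = 13.8943
  black long-haired: (34 − 37.25)² / 37.25 = 0.2836
  brown short-haired: (28 − 37.25)² / 37.25 = 2.2970
  brown long-haired: (27 − 37.25)² / 37.25 = 2.8205
χ² = 13.8943 + 0.2836 + 2.2970 + 2.8205 = 19.2954 ≈ 19.295
Degrees of freedom = 4 − 1 = 3; critical value at α = 0.05 is 7.815.
Since 19.295 > 7.815, we reject the null hypothesis — the data do not fit the 1:1:1:1 ratio.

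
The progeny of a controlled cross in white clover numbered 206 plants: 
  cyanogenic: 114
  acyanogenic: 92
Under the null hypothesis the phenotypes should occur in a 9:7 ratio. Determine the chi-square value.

0.069

The 9:7 ratio has 16 parts, so with N = 206 the expected counts are:
  cyanogenic: 206 × 9/16 = 115.875
  acyanogenic: 206 × 7/16 = 90.125
χ² = Σ (O − E)² / E
  cyanogenic: (114 − 115.875)² / 115.875 = 0.0303
  acyanogenic: (92 − 90.125)² / 90.125 = 0.0390
χ² = 0.0303 + 0.0390 = 0.0693 ≈ 0.069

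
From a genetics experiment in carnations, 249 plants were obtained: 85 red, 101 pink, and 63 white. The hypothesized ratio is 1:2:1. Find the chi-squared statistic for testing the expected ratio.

Under the 1:2:1 hypothesis (Σ ratio = 4, N = 249):
  red: 249 × 1/4 = 62.25
  pink: 249 × 2/4 = 124.5
  white: 249 × 1/4 = 62.25
χ² = Σ (O − E)² / E
  red: (85 − 62.25)² / 62.25 = 8.3143
  pink: (101 − 124.5)² / 124.5 = 4.4357
  white: (63 − 62.25)² / 62.25 = 0.0090
χ² = 8.3143 + 4.4357 + 0.0090 = 12.759

12.759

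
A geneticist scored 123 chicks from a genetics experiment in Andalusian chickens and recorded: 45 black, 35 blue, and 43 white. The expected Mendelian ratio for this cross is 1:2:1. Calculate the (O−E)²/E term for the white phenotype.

Under the 1:2:1 hypothesis (Σ ratio = 4, N = 123):
  black: 123 × 1/4 = 30.75
  blue: 123 × 2/4 = 61.5
  white: 123 × 1/4 = 30.75
Contribution of white: (43 − 30.75)² / 30.75 = 4.8801

4.880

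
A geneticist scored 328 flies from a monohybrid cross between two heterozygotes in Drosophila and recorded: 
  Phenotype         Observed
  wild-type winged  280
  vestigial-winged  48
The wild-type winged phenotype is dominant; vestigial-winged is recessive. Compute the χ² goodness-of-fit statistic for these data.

For a monohybrid cross between heterozygotes with complete dominance, the expected phenotypic ratio is 3:1.
Expected counts for N = 328 under a 3:1 ratio (total parts = 4):
  wild-type winged: 328 × 3/4 = 246
  vestigial-winged: 328 × 1/4 = 82
χ² = Σ (O − E)² / E
  wild-type winged: (280 − 246)² / 246 = 4.6992
  vestigial-winged: (48 − 82)² / 82 = 14.0976
χ² = 4.6992 + 14.0976 = 18.7968 ≈ 18.797

18.797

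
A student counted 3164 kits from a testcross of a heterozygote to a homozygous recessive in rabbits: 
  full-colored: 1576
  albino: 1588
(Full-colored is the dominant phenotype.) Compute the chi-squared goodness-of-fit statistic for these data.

0.046

A testcross of a heterozygote (Aa × aa) gives a 1:1 phenotypic ratio.
The 1:1 ratio has 2 parts, so with N = 3164 the expected counts are:
  full-colored: 3164 × 1/2 = 1582
  albino: 3164 × 1/2 = 1582
χ² = Σ (O − E)² / E
  full-colored: (1576 − 1582)² / 1582 = 0.0228
  albino: (1588 − 1582)² / 1582 = 0.0228
χ² = 0.0228 + 0.0228 = 0.0456 ≈ 0.046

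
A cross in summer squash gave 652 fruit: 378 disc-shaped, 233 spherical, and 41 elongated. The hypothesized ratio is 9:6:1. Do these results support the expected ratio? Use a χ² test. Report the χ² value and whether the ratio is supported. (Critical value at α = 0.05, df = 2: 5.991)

Under the 9:6:1 hypothesis (Σ ratio = 16, N = 652):
  disc-shaped: 652 × 9/16 = 366.75
  spherical: 652 × 6/16 = 244.5
  elongated: 652 × 1/16 = 40.75
χ² = Σ (O − E)² / E
  disc-shaped: (378 − 366.75)² / 366.75 = 0.3451
  spherical: (233 − 244.5)² / 244.5 = 0.5409
  elongated: (41 − 40.75)² / 40.75 = 0.0015
χ² = 0.3451 + 0.5409 + 0.0015 = 0.8875 ≈ 0.888
Degrees of freedom = 3 − 1 = 2; critical value at α = 0.05 is 5.991.
Since 0.888 < 5.991, we fail to reject the null hypothesis — the data are consistent with the 9:6:1 ratio.

0.888; consistent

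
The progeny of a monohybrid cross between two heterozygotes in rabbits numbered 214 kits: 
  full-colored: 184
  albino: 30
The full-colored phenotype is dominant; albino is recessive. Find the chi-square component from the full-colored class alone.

For a monohybrid cross between heterozygotes with complete dominance, the expected phenotypic ratio is 3:1.
Under the 3:1 hypothesis (Σ ratio = 4, N = 214):
  full-colored: 214 × 3/4 = 160.5
  albino: 214 × 1/4 = 53.5
Contribution of full-colored: (184 − 160.5)² / 160.5 = 3.4408

3.441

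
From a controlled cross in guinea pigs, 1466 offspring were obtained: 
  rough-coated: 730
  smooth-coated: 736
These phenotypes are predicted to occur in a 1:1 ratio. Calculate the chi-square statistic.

Expected counts for N = 1466 under a 1:1 ratio (total parts = 2):
  rough-coated: 1466 × 1/2 = 733
  smooth-coated: 1466 × 1/2 = 733
χ² = Σ (O − E)² / E
  rough-coated: (730 − 733)² / 733 = 0.0123
  smooth-coated: (736 − 733)² / 733 = 0.0123
χ² = 0.0123 + 0.0123 = 0.0246 ≈ 0.025

0.025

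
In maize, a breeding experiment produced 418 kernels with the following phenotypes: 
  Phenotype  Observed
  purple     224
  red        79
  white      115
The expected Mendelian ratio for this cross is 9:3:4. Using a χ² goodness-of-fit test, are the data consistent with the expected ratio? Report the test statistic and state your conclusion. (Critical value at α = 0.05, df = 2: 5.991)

The 9:3:4 ratio has 16 parts, so with N = 418 the expected counts are:
  purple: 418 × 9/16 = 235.125
  red: 418 × 3/16 = 78.375
  white: 418 × 4/16 = 104.5
χ² = Σ (O − E)² / E
  purple: (224 − 235.125)² / 235.125 = 0.5264
  red: (79 − 78.375)² / 78.375 = 0.0050
  white: (115 − 104.5)² / 104.5 = 1.0550
χ² = 0.5264 + 0.0050 + 1.0550 = 1.5864 ≈ 1.586
Degrees of freedom = 3 − 1 = 2; critical value at α = 0.05 is 5.991.
Since 1.586 < 5.991, we fail to reject the null hypothesis — the data are consistent with the 9:3:4 ratio.

1.586; consistent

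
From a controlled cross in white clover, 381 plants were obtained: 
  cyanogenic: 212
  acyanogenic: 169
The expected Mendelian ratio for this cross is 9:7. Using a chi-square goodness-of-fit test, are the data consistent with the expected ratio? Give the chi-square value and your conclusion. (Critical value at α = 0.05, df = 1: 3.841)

0.057; consistent

The 9:7 ratio has 16 parts, so with N = 381 the expected counts are:
  cyanogenic: 381 × 9/16 = 214.3125
  acyanogenic: 381 × 7/16 = 166.6875
χ² = Σ (O − E)² / E
  cyanogenic: (212 − 214.3125)² / 214.3125 = 0.0250
  acyanogenic: (169 − 166.6875)² / 166.6875 = 0.0321
χ² = 0.0250 + 0.0321 = 0.0571 ≈ 0.057
Degrees of freedom = 2 − 1 = 1; critical value at α = 0.05 is 3.841.
Since 0.057 < 3.841, we fail to reject the null hypothesis — the data are consistent with the 9:7 ratio.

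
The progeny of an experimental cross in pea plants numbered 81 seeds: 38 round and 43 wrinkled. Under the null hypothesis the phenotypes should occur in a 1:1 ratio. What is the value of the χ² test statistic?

0.309

The 1:1 ratio has 2 parts, so with N = 81 the expected counts are:
  round: 81 × 1/2 = 40.5
  wrinkled: 81 × 1/2 = 40.5
χ² = Σ (O − E)² / E
  round: (38 − 40.5)² / 40.5 = 0.1543
  wrinkled: (43 − 40.5)² / 40.5 = 0.1543
χ² = 0.1543 + 0.1543 = 0.3086 ≈ 0.309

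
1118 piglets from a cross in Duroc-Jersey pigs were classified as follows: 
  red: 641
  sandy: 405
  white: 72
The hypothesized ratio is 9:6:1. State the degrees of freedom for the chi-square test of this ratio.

A goodness-of-fit test with 3 phenotype classes has df = 3 − 1 = 2.

2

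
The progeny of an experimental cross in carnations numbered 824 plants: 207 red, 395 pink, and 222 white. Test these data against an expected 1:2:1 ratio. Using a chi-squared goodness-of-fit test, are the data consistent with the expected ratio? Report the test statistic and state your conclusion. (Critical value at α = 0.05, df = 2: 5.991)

1.949; consistent

Under the 1:2:1 hypothesis (Σ ratio = 4, N = 824):
  red: 824 × 1/4 = 206
  pink: 824 × 2/4 = 412
  white: 824 × 1/4 = 206
χ² = Σ (O − E)² / E
  red: (207 − 206)² / 206 = 0.0049
  pink: (395 − 412)² / 412 = 0.7015
  white: (222 − 206)² / 206 = 1.2427
χ² = 0.0049 + 0.7015 + 1.2427 = 1.9491 ≈ 1.949
Degrees of freedom = 3 − 1 = 2; critical value at α = 0.05 is 5.991.
Since 1.949 < 5.991, we fail to reject the null hypothesis — the data are consistent with the 1:2:1 ratio.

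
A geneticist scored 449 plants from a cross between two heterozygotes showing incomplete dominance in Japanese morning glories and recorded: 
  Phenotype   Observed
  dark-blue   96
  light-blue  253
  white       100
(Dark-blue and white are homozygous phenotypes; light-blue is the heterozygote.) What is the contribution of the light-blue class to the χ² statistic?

With incomplete dominance, a heterozygote × heterozygote cross gives a 1:2:1 phenotypic ratio.
Under the 1:2:1 hypothesis (Σ ratio = 4, N = 449):
  dark-blue: 449 × 1/4 = 112.25
  light-blue: 449 × 2/4 = 224.5
  white: 449 × 1/4 = 112.25
Contribution of light-blue: (253 − 224.5)² / 224.5 = 3.6180

3.618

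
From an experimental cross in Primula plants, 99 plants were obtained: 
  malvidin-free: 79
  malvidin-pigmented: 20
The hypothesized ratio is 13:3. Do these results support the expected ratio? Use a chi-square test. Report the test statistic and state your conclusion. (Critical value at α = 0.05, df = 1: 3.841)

0.137; consistent

The 13:3 ratio has 16 parts, so with N = 99 the expected counts are:
  malvidin-free: 99 × 13/16 = 80.4375
  malvidin-pigmented: 99 × 3/16 = 18.5625
χ² = Σ (O − E)² / E
  malvidin-free: (79 − 80.4375)² / 80.4375 = 0.0257
  malvidin-pigmented: (20 − 18.5625)² / 18.5625 = 0.1113
χ² = 0.0257 + 0.1113 = 0.137
Degrees of freedom = 2 − 1 = 1; critical value at α = 0.05 is 3.841.
Since 0.137 < 3.841, we fail to reject the null hypothesis — the data are consistent with the 13:3 ratio.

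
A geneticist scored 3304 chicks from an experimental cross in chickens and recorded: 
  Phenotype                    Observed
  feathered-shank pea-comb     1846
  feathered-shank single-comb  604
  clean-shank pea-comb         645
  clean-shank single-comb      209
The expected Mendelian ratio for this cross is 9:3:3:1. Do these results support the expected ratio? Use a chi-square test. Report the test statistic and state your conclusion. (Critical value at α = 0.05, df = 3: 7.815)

Total ratio parts = 16. Expected numbers out of 3304:
  feathered-shank pea-comb: 3304 × 9/16 = 1858.5
  feathered-shank single-comb: 3304 × 3/16 = 619.5
  clean-shank pea-comb: 3304 × 3/16 = 619.5
  clean-shank single-comb: 3304 × 1/16 = 206.5
χ² = Σ (O − E)² / E
  feathered-shank pea-comb: (1846 − 1858.5)² / 1858.5 = 0.0841
  feathered-shank single-comb: (604 − 619.5)² / 619.5 = 0.3878
  clean-shank pea-comb: (645 − 619.5)² / 619.5 = 1.0496
  clean-shank single-comb: (209 − 206.5)² / 206.5 = 0.0303
χ² = 0.0841 + 0.3878 + 1.0496 + 0.0303 = 1.5518 ≈ 1.552
Degrees of freedom = 4 − 1 = 3; critical value at α = 0.05 is 7.815.
Since 1.552 < 7.815, we fail to reject the null hypothesis — the data are consistent with the 9:3:3:1 ratio.

1.552; consistent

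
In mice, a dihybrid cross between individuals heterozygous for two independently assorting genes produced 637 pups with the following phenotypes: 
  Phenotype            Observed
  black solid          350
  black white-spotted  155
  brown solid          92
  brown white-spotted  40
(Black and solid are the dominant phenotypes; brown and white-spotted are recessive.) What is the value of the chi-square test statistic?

17.085

A dihybrid F₂ with independent assortment and complete dominance at both loci gives a 9:3:3:1 phenotypic ratio.
The 9:3:3:1 ratio has 16 parts, so with N = 637 the expected counts are:
  black solid: 637 × 9/16 = 358.3125
  black white-spotted: 637 × 3/16 = 119.4375
  brown solid: 637 × 3/16 = 119.4375
  brown white-spotted: 637 × 1/16 = 39.8125
χ² = Σ (O − E)² / E
  black solid: (350 − 358.3125)² / 358.3125 = 0.1928
  black white-spotted: (155 − 119.4375)² / 119.4375 = 10.5887
  brown solid: (92 − 119.4375)² / 119.4375 = 6.3030
  brown white-spotted: (40 − 39.8125)² / 39.8125 = 0.0009
χ² = 0.1928 + 10.5887 + 6.3030 + 0.0009 = 17.0854 ≈ 17.085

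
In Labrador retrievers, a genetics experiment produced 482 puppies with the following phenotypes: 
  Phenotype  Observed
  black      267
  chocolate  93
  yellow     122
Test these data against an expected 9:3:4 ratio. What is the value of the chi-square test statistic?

Total ratio parts = 16. Expected numbers out of 482:
  black: 482 × 9/16 = 271.125
  chocolate: 482 × 3/16 = 90.375
  yellow: 482 × 4/16 = 120.5
χ² = Σ (O − E)² / E
  black: (267 − 271.125)² / 271.125 = 0.0628
  chocolate: (93 − 90.375)² / 90.375 = 0.0762
  yellow: (122 − 120.5)² / 120.5 = 0.0187
χ² = 0.0628 + 0.0762 + 0.0187 = 0.1577 ≈ 0.158

0.158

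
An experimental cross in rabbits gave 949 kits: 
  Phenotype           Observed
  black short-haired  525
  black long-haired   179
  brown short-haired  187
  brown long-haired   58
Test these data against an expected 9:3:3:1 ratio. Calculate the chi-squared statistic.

0.642

Under the 9:3:3:1 hypothesis (Σ ratio = 16, N = 949):
  black short-haired: 949 × 9/16 = 533.8125
  black long-haired: 949 × 3/16 = 177.9375
  brown short-haired: 949 × 3/16 = 177.9375
  brown long-haired: 949 × 1/16 = 59.3125
χ² = Σ (O − E)² / E
  black short-haired: (525 − 533.8125)² / 533.8125 = 0.1455
  black long-haired: (179 − 177.9375)² / 177.9375 = 0.0063
  brown short-haired: (187 − 177.9375)² / 177.9375 = 0.4616
  brown long-haired: (58 − 59.3125)² / 59.3125 = 0.0290
χ² = 0.1455 + 0.0063 + 0.4616 + 0.0290 = 0.6424 ≈ 0.642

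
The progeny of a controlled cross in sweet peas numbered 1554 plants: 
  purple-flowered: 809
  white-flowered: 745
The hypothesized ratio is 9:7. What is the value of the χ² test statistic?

11.090

The 9:7 ratio has 16 parts, so with N = 1554 the expected counts are:
  purple-flowered: 1554 × 9/16 = 874.125
  white-flowered: 1554 × 7/16 = 679.875
χ² = Σ (O − E)² / E
  purple-flowered: (809 − 874.125)² / 874.125 = 4.8520
  white-flowered: (745 − 679.875)² / 679.875 = 6.2383
χ² = 4.8520 + 6.2383 = 11.0903 ≈ 11.090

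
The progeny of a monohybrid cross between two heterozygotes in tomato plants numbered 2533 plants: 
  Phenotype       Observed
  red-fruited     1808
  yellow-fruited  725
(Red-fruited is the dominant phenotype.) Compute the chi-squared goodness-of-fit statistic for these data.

For a monohybrid cross between heterozygotes with complete dominance, the expected phenotypic ratio is 3:1.
Total ratio parts = 4. Expected numbers out of 2533:
  red-fruited: 2533 × 3/4 = 1899.75
  yellow-fruited: 2533 × 1/4 = 633.25
χ² = Σ (O − E)² / E
  red-fruited: (1808 − 1899.75)² / 1899.75 = 4.4311
  yellow-fruited: (725 − 633.25)² / 633.25 = 13.2934
χ² = 4.4311 + 13.2934 = 17.7245 ≈ 17.725

17.725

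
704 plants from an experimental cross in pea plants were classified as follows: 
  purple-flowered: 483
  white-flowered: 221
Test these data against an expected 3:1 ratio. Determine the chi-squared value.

Under the 3:1 hypothesis (Σ ratio = 4, N = 704):
  purple-flowered: 704 × 3/4 = 528
  white-flowered: 704 × 1/4 = 176
χ² = Σ (O − E)² / E
  purple-flowered: (483 − 528)² / 528 = 3.8352
  white-flowered: (221 − 176)² / 176 = 11.5057
χ² = 3.8352 + 11.5057 = 15.3409 ≈ 15.341

15.341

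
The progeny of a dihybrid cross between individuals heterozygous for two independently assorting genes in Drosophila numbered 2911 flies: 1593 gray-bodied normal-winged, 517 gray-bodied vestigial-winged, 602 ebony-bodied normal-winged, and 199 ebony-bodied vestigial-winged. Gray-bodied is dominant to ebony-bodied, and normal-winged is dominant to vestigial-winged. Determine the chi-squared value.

10.111

A dihybrid F₂ with independent assortment and complete dominance at both loci gives a 9:3:3:1 phenotypic ratio.
Total ratio parts = 16. Expected numbers out of 2911:
  gray-bodied normal-winged: 2911 × 9/16 = 1637.4375
  gray-bodied vestigial-winged: 2911 × 3/16 = 545.8125
  ebony-bodied normal-winged: 2911 × 3/16 = 545.8125
  ebony-bodied vestigial-winged: 2911 × 1/16 = 181.9375
χ² = Σ (O − E)² / E
  gray-bodied normal-winged: (1593 − 1637.4375)² / 1637.4375 = 1.2060
  gray-bodied vestigial-winged: (517 − 545.8125)² / 545.8125 = 1.5210
  ebony-bodied normal-winged: (602 − 545.8125)² / 545.8125 = 5.7841
  ebony-bodied vestigial-winged: (199 − 181.9375)² / 181.9375 = 1.6002
χ² = 1.2060 + 1.5210 + 5.7841 + 1.6002 = 10.1113 ≈ 10.111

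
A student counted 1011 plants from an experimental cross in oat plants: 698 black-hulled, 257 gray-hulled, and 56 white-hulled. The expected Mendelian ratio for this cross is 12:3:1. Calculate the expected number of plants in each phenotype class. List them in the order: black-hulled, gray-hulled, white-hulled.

Under the 12:3:1 hypothesis (Σ ratio = 16, N = 1011):
  black-hulled: 1011 × 12/16 = 758.25
  gray-hulled: 1011 × 3/16 = 189.5625
  white-hulled: 1011 × 1/16 = 63.1875

758.25, 189.5625, 63.1875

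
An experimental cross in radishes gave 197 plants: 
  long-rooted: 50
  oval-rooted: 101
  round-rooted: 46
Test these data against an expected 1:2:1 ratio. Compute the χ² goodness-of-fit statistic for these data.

0.289

Total ratio parts = 4. Expected numbers out of 197:
  long-rooted: 197 × 1/4 = 49.25
  oval-rooted: 197 × 2/4 = 98.5
  round-rooted: 197 × 1/4 = 49.25
χ² = Σ (O − E)² / E
  long-rooted: (50 − 49.25)² / 49.25 = 0.0114
  oval-rooted: (101 − 98.5)² / 98.5 = 0.0635
  round-rooted: (46 − 49.25)² / 49.25 = 0.2145
χ² = 0.0114 + 0.0635 + 0.2145 = 0.2894 ≈ 0.289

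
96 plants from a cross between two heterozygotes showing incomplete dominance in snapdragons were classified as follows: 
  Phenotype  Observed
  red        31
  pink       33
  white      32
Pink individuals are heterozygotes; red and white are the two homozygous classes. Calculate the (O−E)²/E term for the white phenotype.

With incomplete dominance, a heterozygote × heterozygote cross gives a 1:2:1 phenotypic ratio.
Total ratio parts = 4. Expected numbers out of 96:
  red: 96 × 1/4 = 24
  pink: 96 × 2/4 = 48
  white: 96 × 1/4 = 24
Contribution of white: (32 − 24)² / 24 = 2.6667

2.667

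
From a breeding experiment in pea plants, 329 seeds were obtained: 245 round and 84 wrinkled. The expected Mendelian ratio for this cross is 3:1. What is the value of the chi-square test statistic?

Total ratio parts = 4. Expected numbers out of 329:
  round: 329 × 3/4 = 246.75
  wrinkled: 329 × 1/4 = 82.25
χ² = Σ (O − E)² / E
  round: (245 − 246.75)² / 246.75 = 0.0124
  wrinkled: (84 − 82.25)² / 82.25 = 0.0372
χ² = 0.0124 + 0.0372 = 0.0496 ≈ 0.050

0.050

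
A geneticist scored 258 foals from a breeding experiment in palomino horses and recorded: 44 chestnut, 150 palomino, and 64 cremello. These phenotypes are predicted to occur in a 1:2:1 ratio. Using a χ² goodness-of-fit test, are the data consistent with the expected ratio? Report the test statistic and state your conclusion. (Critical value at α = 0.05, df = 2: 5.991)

Total ratio parts = 4. Expected numbers out of 258:
  chestnut: 258 × 1/4 = 64.5
  palomino: 258 × 2/4 = 129
  cremello: 258 × 1/4 = 64.5
χ² = Σ (O − E)² / E
  chestnut: (44 − 64.5)² / 64.5 = 6.5155
  palomino: (150 − 129)² / 129 = 3.4186
  cremello: (64 − 64.5)² / 64.5 = 0.0039
χ² = 6.5155 + 3.4186 + 0.0039 = 9.938
Degrees of freedom = 3 − 1 = 2; critical value at α = 0.05 is 5.991.
Since 9.938 > 5.991, we reject the null hypothesis — the data do not fit the 1:2:1 ratio.

9.938; not consistent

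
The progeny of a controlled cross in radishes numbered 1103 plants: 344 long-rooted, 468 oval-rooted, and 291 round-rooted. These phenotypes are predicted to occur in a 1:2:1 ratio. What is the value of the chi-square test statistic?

30.378

Expected counts for N = 1103 under a 1:2:1 ratio (total parts = 4):
  long-rooted: 1103 × 1/4 = 275.75
  oval-rooted: 1103 × 2/4 = 551.5
  round-rooted: 1103 × 1/4 = 275.75
χ² = Σ (O − E)² / E
  long-rooted: (344 − 275.75)² / 275.75 = 16.8923
  oval-rooted: (468 − 551.5)² / 551.5 = 12.6423
  round-rooted: (291 − 275.75)² / 275.75 = 0.8434
χ² = 16.8923 + 12.6423 + 0.8434 = 30.378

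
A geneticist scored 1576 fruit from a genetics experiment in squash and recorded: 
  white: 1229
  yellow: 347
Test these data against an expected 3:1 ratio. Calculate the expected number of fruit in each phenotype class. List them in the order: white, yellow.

1182, 394

Total ratio parts = 4. Expected numbers out of 1576:
  white: 1576 × 3/4 = 1182
  yellow: 1576 × 1/4 = 394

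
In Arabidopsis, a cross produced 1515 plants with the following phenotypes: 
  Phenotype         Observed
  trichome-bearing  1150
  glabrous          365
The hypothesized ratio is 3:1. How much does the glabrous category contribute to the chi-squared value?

Expected counts for N = 1515 under a 3:1 ratio (total parts = 4):
  trichome-bearing: 1515 × 3/4 = 1136.25
  glabrous: 1515 × 1/4 = 378.75
Contribution of glabrous: (365 − 378.75)² / 378.75 = 0.4992

0.499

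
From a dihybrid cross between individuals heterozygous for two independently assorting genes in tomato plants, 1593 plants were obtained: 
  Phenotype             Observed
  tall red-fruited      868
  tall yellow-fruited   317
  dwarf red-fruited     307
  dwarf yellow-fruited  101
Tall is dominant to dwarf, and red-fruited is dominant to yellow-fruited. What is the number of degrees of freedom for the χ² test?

3

A dihybrid F₂ with independent assortment and complete dominance at both loci gives a 9:3:3:1 phenotypic ratio.
A goodness-of-fit test with 4 phenotype classes has df = 4 − 1 = 3.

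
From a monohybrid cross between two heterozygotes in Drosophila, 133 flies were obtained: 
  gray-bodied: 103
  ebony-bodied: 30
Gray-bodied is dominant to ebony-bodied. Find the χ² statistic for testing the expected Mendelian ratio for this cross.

0.424

For a monohybrid cross between heterozygotes with complete dominance, the expected phenotypic ratio is 3:1.
Under the 3:1 hypothesis (Σ ratio = 4, N = 133):
  gray-bodied: 133 × 3/4 = 99.75
  ebony-bodied: 133 × 1/4 = 33.25
χ² = Σ (O − E)² / E
  gray-bodied: (103 − 99.75)² / 99.75 = 0.1059
  ebony-bodied: (30 − 33.25)² / 33.25 = 0.3177
χ² = 0.1059 + 0.3177 = 0.4236 ≈ 0.424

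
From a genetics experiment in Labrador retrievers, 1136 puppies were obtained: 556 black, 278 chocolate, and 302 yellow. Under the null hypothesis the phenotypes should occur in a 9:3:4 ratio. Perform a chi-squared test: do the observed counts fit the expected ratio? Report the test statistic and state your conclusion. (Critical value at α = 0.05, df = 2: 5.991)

The 9:3:4 ratio has 16 parts, so with N = 1136 the expected counts are:
  black: 1136 × 9/16 = 639
  chocolate: 1136 × 3/16 = 213
  yellow: 1136 × 4/16 = 284
χ² = Σ (O − E)² / E
  black: (556 − 639)² / 639 = 10.7809
  chocolate: (278 − 213)² / 213 = 19.8357
  yellow: (302 − 284)² / 284 = 1.1408
χ² = 10.7809 + 19.8357 + 1.1408 = 31.7574 ≈ 31.757
Degrees of freedom = 3 − 1 = 2; critical value at α = 0.05 is 5.991.
Since 31.757 > 5.991, we reject the null hypothesis — the data do not fit the 9:3:4 ratio.

31.757; not consistent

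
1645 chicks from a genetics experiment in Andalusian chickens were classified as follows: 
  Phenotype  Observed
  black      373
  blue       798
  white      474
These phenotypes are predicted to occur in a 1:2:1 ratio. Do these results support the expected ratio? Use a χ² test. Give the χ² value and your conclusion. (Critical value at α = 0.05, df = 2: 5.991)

Expected counts for N = 1645 under a 1:2:1 ratio (total parts = 4):
  black: 1645 × 1/4 = 411.25
  blue: 1645 × 2/4 = 822.5
  white: 1645 × 1/4 = 411.25
χ² = Σ (O − E)² / E
  black: (373 − 411.25)² / 411.25 = 3.5576
  blue: (798 − 822.5)² / 822.5 = 0.7298
  white: (474 − 411.25)² / 411.25 = 9.5746
χ² = 3.5576 + 0.7298 + 9.5746 = 13.862
Degrees of freedom = 3 − 1 = 2; critical value at α = 0.05 is 5.991.
Since 13.862 > 5.991, we reject the null hypothesis — the data do not fit the 1:2:1 ratio.

13.862; not consistent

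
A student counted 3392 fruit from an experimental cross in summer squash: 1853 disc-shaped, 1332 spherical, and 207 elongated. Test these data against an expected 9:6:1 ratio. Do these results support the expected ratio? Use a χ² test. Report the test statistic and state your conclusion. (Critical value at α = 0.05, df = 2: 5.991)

4.534; consistent

The 9:6:1 ratio has 16 parts, so with N = 3392 the expected counts are:
  disc-shaped: 3392 × 9/16 = 1908
  spherical: 3392 × 6/16 = 1272
  elongated: 3392 × 1/16 = 212
χ² = Σ (O − E)² / E
  disc-shaped: (1853 − 1908)² / 1908 = 1.5854
  spherical: (1332 − 1272)² / 1272 = 2.8302
  elongated: (207 − 212)² / 212 = 0.1179
χ² = 1.5854 + 2.8302 + 0.1179 = 4.5335 ≈ 4.534
Degrees of freedom = 3 − 1 = 2; critical value at α = 0.05 is 5.991.
Since 4.534 < 5.991, we fail to reject the null hypothesis — the data are consistent with the 9:6:1 ratio.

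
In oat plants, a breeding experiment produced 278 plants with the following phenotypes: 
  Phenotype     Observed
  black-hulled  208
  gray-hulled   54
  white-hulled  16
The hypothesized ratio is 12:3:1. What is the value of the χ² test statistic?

Expected counts for N = 278 under a 12:3:1 ratio (total parts = 16):
  black-hulled: 278 × 12/16 = 208.5
  gray-hulled: 278 × 3/16 = 52.125
  white-hulled: 278 × 1/16 = 17.375
χ² = Σ (O − E)² / E
  black-hulled: (208 − 208.5)² / 208.5 = 0.0012
  gray-hulled: (54 − 52.125)² / 52.125 = 0.0674
  white-hulled: (16 − 17.375)² / 17.375 = 0.1088
χ² = 0.0012 + 0.0674 + 0.1088 = 0.1774 ≈ 0.177

0.177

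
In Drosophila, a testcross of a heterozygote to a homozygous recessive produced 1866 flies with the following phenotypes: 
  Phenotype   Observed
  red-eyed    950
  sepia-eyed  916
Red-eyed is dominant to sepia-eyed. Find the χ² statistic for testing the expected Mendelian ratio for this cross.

0.620

A testcross of a heterozygote (Aa × aa) gives a 1:1 phenotypic ratio.
The 1:1 ratio has 2 parts, so with N = 1866 the expected counts are:
  red-eyed: 1866 × 1/2 = 933
  sepia-eyed: 1866 × 1/2 = 933
χ² = Σ (O − E)² / E
  red-eyed: (950 − 933)² / 933 = 0.3098
  sepia-eyed: (916 − 933)² / 933 = 0.3098
χ² = 0.3098 + 0.3098 = 0.6196 ≈ 0.620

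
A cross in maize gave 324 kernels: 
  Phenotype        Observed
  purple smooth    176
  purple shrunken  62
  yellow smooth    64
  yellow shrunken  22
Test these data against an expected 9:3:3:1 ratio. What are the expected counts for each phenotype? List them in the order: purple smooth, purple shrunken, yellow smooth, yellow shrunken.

182.25, 60.75, 60.75, 20.25

Expected counts for N = 324 under a 9:3:3:1 ratio (total parts = 16):
  purple smooth: 324 × 9/16 = 182.25
  purple shrunken: 324 × 3/16 = 60.75
  yellow smooth: 324 × 3/16 = 60.75
  yellow shrunken: 324 × 1/16 = 20.25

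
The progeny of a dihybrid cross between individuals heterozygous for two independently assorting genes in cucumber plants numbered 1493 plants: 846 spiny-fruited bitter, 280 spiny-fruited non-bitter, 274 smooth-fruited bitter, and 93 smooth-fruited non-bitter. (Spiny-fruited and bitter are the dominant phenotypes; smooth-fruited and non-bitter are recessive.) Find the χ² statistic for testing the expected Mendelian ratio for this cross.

0.173

A dihybrid F₂ with independent assortment and complete dominance at both loci gives a 9:3:3:1 phenotypic ratio.
The 9:3:3:1 ratio has 16 parts, so with N = 1493 the expected counts are:
  spiny-fruited bitter: 1493 × 9/16 = 839.8125
  spiny-fruited non-bitter: 1493 × 3/16 = 279.9375
  smooth-fruited bitter: 1493 × 3/16 = 279.9375
  smooth-fruited non-bitter: 1493 × 1/16 = 93.3125
χ² = Σ (O − E)² / E
  spiny-fruited bitter: (846 − 839.8125)² / 839.8125 = 0.0456
  spiny-fruited non-bitter: (280 − 279.9375)² / 279.9375 = 0.0000
  smooth-fruited bitter: (274 − 279.9375)² / 279.9375 = 0.1259
  smooth-fruited non-bitter: (93 − 93.3125)² / 93.3125 = 0.0010
χ² = 0.0456 + 0.0000 + 0.1259 + 0.0010 = 0.1725 ≈ 0.173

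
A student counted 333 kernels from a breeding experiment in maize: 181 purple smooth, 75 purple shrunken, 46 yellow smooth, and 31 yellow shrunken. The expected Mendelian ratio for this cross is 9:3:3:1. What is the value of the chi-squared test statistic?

12.054

Expected counts for N = 333 under a 9:3:3:1 ratio (total parts = 16):
  purple smooth: 333 × 9/16 = 187.3125
  purple shrunken: 333 × 3/16 = 62.4375
  yellow smooth: 333 × 3/16 = 62.4375
  yellow shrunken: 333 × 1/16 = 20.8125
χ² = Σ (O − E)² / E
  purple smooth: (181 − 187.3125)² / 187.3125 = 0.2127
  purple shrunken: (75 − 62.4375)² / 62.4375 = 2.5276
  yellow smooth: (46 − 62.4375)² / 62.4375 = 4.3274
  yellow shrunken: (31 − 20.8125)² / 20.8125 = 4.9867
χ² = 0.2127 + 2.5276 + 4.3274 + 4.9867 = 12.0544 ≈ 12.054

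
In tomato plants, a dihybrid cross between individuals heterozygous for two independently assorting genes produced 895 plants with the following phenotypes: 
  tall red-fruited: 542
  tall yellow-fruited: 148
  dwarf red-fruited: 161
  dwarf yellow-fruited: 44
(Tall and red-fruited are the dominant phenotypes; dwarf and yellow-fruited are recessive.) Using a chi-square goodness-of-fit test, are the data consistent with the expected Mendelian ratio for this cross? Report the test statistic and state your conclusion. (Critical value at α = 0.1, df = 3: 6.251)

A dihybrid F₂ with independent assortment and complete dominance at both loci gives a 9:3:3:1 phenotypic ratio.
Under the 9:3:3:1 hypothesis (Σ ratio = 16, N = 895):
  tall red-fruited: 895 × 9/16 = 503.4375
  tall yellow-fruited: 895 × 3/16 = 167.8125
  dwarf red-fruited: 895 × 3/16 = 167.8125
  dwarf yellow-fruited: 895 × 1/16 = 55.9375
χ² = Σ (O − E)² / E
  tall red-fruited: (542 − 503.4375)² / 503.4375 = 2.9538
  tall yellow-fruited: (148 − 167.8125)² / 167.8125 = 2.3391
  dwarf red-fruited: (161 − 167.8125)² / 167.8125 = 0.2766
  dwarf yellow-fruited: (44 − 55.9375)² / 55.9375 = 2.5476
χ² = 2.9538 + 2.3391 + 0.2766 + 2.5476 = 8.1171 ≈ 8.117
Degrees of freedom = 4 − 1 = 3; critical value at α = 0.1 is 6.251.
Since 8.117 > 6.251, we reject the null hypothesis — the data do not fit the 9:3:3:1 ratio.

8.117; not consistent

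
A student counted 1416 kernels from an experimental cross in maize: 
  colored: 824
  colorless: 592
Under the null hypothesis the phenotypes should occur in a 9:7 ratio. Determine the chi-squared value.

2.170

Expected counts for N = 1416 under a 9:7 ratio (total parts = 16):
  colored: 1416 × 9/16 = 796.5
  colorless: 1416 × 7/16 = 619.5
χ² = Σ (O − E)² / E
  colored: (824 − 796.5)² / 796.5 = 0.9495
  colorless: (592 − 619.5)² / 619.5 = 1.2207
χ² = 0.9495 + 1.2207 = 2.1702 ≈ 2.170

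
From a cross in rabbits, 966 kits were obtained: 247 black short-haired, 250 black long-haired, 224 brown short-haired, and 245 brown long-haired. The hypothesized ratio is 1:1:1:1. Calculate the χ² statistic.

Under the 1:1:1:1 hypothesis (Σ ratio = 4, N = 966):
  black short-haired: 966 × 1/4 = 241.5
  black long-haired: 966 × 1/4 = 241.5
  brown short-haired: 966 × 1/4 = 241.5
  brown long-haired: 966 × 1/4 = 241.5
χ² = Σ (O − E)² / E
  black short-haired: (247 − 241.5)² / 241.5 = 0.1253
  black long-haired: (250 − 241.5)² / 241.5 = 0.2992
  brown short-haired: (224 − 241.5)² / 241.5 = 1.2681
  brown long-haired: (245 − 241.5)² / 241.5 = 0.0507
χ² = 0.1253 + 0.2992 + 1.2681 + 0.0507 = 1.7433 ≈ 1.743

1.743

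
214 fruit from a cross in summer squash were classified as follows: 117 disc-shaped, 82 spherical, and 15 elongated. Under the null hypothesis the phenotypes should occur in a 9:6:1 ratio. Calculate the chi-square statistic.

Expected counts for N = 214 under a 9:6:1 ratio (total parts = 16):
  disc-shaped: 214 × 9/16 = 120.375
  spherical: 214 × 6/16 = 80.25
  elongated: 214 × 1/16 = 13.375
χ² = Σ (O − E)² / E
  disc-shaped: (117 − 120.375)² / 120.375 = 0.0946
  spherical: (82 − 80.25)² / 80.25 = 0.0382
  elongated: (15 − 13.375)² / 13.375 = 0.1974
χ² = 0.0946 + 0.0382 + 0.1974 = 0.3302 ≈ 0.330

0.330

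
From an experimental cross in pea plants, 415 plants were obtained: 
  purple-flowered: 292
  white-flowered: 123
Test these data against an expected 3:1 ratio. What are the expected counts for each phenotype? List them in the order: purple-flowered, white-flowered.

Total ratio parts = 4. Expected numbers out of 415:
  purple-flowered: 415 × 3/4 = 311.25
  white-flowered: 415 × 1/4 = 103.75

311.25, 103.75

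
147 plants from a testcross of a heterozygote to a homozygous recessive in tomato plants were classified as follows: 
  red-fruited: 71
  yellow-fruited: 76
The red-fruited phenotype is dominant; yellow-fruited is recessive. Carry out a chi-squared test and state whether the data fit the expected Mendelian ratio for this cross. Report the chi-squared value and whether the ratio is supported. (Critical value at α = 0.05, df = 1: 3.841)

A testcross of a heterozygote (Aa × aa) gives a 1:1 phenotypic ratio.
Total ratio parts = 2. Expected numbers out of 147:
  red-fruited: 147 × 1/2 = 73.5
  yellow-fruited: 147 × 1/2 = 73.5
χ² = Σ (O − E)² / E
  red-fruited: (71 − 73.5)² / 73.5 = 0.0850
  yellow-fruited: (76 − 73.5)² / 73.5 = 0.0850
χ² = 0.0850 + 0.0850 = 0.170
Degrees of freedom = 2 − 1 = 1; critical value at α = 0.05 is 3.841.
Since 0.170 < 3.841, we fail to reject the null hypothesis — the data are consistent with the 1:1 ratio.

0.170; consistent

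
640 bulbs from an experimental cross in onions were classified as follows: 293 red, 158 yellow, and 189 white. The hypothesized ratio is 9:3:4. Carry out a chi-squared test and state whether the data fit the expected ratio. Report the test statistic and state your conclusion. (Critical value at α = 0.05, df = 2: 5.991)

Expected counts for N = 640 under a 9:3:4 ratio (total parts = 16):
  red: 640 × 9/16 = 360
  yellow: 640 × 3/16 = 120
  white: 640 × 4/16 = 160
χ² = Σ (O − E)² / E
  red: (293 − 360)² / 360 = 12.4694
  yellow: (158 − 120)² / 120 = 12.0333
  white: (189 − 160)² / 160 = 5.2562
χ² = 12.4694 + 12.0333 + 5.2562 = 29.7589 ≈ 29.759
Degrees of freedom = 3 − 1 = 2; critical value at α = 0.05 is 5.991.
Since 29.759 > 5.991, we reject the null hypothesis — the data do not fit the 9:3:4 ratio.

29.759; not consistent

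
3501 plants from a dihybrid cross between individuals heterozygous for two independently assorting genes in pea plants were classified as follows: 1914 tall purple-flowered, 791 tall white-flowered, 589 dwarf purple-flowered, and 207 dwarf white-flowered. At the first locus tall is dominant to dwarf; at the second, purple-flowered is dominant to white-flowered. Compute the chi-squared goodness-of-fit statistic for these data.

A dihybrid F₂ with independent assortment and complete dominance at both loci gives a 9:3:3:1 phenotypic ratio.
The 9:3:3:1 ratio has 16 parts, so with N = 3501 the expected counts are:
  tall purple-flowered: 3501 × 9/16 = 1969.3125
  tall white-flowered: 3501 × 3/16 = 656.4375
  dwarf purple-flowered: 3501 × 3/16 = 656.4375
  dwarf white-flowered: 3501 × 1/16 = 218.8125
χ² = Σ (O − E)² / E
  tall purple-flowered: (1914 − 1969.3125)² / 1969.3125 = 1.5536
  tall white-flowered: (791 − 656.4375)² / 656.4375 = 27.5838
  dwarf purple-flowered: (589 − 656.4375)² / 656.4375 = 6.9280
  dwarf white-flowered: (207 − 218.8125)² / 218.8125 = 0.6377
χ² = 1.5536 + 27.5838 + 6.9280 + 0.6377 = 36.7031 ≈ 36.703

36.703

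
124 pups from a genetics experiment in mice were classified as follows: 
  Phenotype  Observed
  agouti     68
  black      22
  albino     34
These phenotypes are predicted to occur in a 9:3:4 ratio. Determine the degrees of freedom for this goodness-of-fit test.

A goodness-of-fit test with 3 phenotype classes has df = 3 − 1 = 2.

2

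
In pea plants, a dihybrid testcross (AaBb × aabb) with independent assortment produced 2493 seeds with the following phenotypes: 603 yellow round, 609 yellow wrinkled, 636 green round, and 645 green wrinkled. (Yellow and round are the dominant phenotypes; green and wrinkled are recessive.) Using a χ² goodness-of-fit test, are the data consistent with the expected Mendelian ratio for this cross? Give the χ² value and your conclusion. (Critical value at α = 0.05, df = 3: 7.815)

2.004; consistent

A dihybrid testcross with independent assortment gives a 1:1:1:1 ratio.
The 1:1:1:1 ratio has 4 parts, so with N = 2493 the expected counts are:
  yellow round: 2493 × 1/4 = 623.25
  yellow wrinkled: 2493 × 1/4 = 623.25
  green round: 2493 × 1/4 = 623.25
  green wrinkled: 2493 × 1/4 = 623.25
χ² = Σ (O − E)² / E
  yellow round: (603 − 623.25)² / 623.25 = 0.6579
  yellow wrinkled: (609 − 623.25)² / 623.25 = 0.3258
  green round: (636 − 623.25)² / 623.25 = 0.2608
  green wrinkled: (645 − 623.25)² / 623.25 = 0.7590
χ² = 0.6579 + 0.3258 + 0.2608 + 0.7590 = 2.0035 ≈ 2.004
Degrees of freedom = 4 − 1 = 3; critical value at α = 0.05 is 7.815.
Since 2.004 < 7.815, we fail to reject the null hypothesis — the data are consistent with the 1:1:1:1 ratio.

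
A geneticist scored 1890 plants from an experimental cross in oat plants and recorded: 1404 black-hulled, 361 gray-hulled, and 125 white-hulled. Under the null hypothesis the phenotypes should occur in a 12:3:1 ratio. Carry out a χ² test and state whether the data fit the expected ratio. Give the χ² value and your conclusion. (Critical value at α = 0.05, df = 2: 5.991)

0.653; consistent

The 12:3:1 ratio has 16 parts, so with N = 1890 the expected counts are:
  black-hulled: 1890 × 12/16 = 1417.5
  gray-hulled: 1890 × 3/16 = 354.375
  white-hulled: 1890 × 1/16 = 118.125
χ² = Σ (O − E)² / E
  black-hulled: (1404 − 1417.5)² / 1417.5 = 0.1286
  gray-hulled: (361 − 354.375)² / 354.375 = 0.1239
  white-hulled: (125 − 118.125)² / 118.125 = 0.4001
χ² = 0.1286 + 0.1239 + 0.4001 = 0.6526 ≈ 0.653
Degrees of freedom = 3 − 1 = 2; critical value at α = 0.05 is 5.991.
Since 0.653 < 5.991, we fail to reject the null hypothesis — the data are consistent with the 12:3:1 ratio.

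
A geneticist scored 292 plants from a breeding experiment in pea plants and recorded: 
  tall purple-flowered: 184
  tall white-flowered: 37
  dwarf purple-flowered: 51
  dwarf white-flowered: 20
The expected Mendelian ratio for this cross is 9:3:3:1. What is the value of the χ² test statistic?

Total ratio parts = 16. Expected numbers out of 292:
  tall purple-flowered: 292 × 9/16 = 164.25
  tall white-flowered: 292 × 3/16 = 54.75
  dwarf purple-flowered: 292 × 3/16 = 54.75
  dwarf white-flowered: 292 × 1/16 = 18.25
χ² = Σ (O − E)² / E
  tall purple-flowered: (184 − 164.25)² / 164.25 = 2.3748
  tall white-flowered: (37 − 54.75)² / 54.75 = 5.7546
  dwarf purple-flowered: (51 − 54.75)² / 54.75 = 0.2568
  dwarf white-flowered: (20 − 18.25)² / 18.25 = 0.1678
χ² = 2.3748 + 5.7546 + 0.2568 + 0.1678 = 8.554

8.554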